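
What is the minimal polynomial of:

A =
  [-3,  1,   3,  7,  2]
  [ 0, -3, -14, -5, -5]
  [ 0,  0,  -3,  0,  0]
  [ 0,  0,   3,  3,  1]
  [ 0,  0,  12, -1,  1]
x^5 + 5*x^4 - 5*x^3 - 45*x^2 + 108

The characteristic polynomial is χ_A(x) = (x - 2)^2*(x + 3)^3, so the eigenvalues are known. The minimal polynomial is
  m_A(x) = Π_λ (x − λ)^{k_λ}
where k_λ is the size of the *largest* Jordan block for λ (equivalently, the smallest k with (A − λI)^k v = 0 for every generalised eigenvector v of λ).

  λ = -3: largest Jordan block has size 3, contributing (x + 3)^3
  λ = 2: largest Jordan block has size 2, contributing (x − 2)^2

So m_A(x) = (x - 2)^2*(x + 3)^3 = x^5 + 5*x^4 - 5*x^3 - 45*x^2 + 108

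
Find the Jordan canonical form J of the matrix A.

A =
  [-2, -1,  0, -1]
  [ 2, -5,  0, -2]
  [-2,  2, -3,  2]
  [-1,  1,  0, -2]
J_2(-3) ⊕ J_1(-3) ⊕ J_1(-3)

The characteristic polynomial is
  det(x·I − A) = x^4 + 12*x^3 + 54*x^2 + 108*x + 81 = (x + 3)^4

Eigenvalues and multiplicities (the geometric multiplicity of λ is n − rank(A − λI), which equals the number of Jordan blocks for λ):
  λ = -3: algebraic multiplicity = 4, geometric multiplicity = 3

Determining the block sizes for each eigenvalue:
  λ = -3: 3 blocks summing to 4 forces exactly one block of size 2 and the rest size 1 → block sizes [2, 1, 1]

Assembling the blocks gives a Jordan form
J =
  [-3,  1,  0,  0]
  [ 0, -3,  0,  0]
  [ 0,  0, -3,  0]
  [ 0,  0,  0, -3]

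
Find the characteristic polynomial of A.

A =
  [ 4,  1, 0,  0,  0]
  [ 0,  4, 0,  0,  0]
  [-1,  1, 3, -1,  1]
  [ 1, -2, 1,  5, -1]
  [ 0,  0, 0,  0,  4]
x^5 - 20*x^4 + 160*x^3 - 640*x^2 + 1280*x - 1024

Expanding det(x·I − A) (e.g. by cofactor expansion or by noting that A is similar to its Jordan form J, which has the same characteristic polynomial as A) gives
  χ_A(x) = x^5 - 20*x^4 + 160*x^3 - 640*x^2 + 1280*x - 1024
which factors as (x - 4)^5. The eigenvalues (with algebraic multiplicities) are λ = 4 with multiplicity 5.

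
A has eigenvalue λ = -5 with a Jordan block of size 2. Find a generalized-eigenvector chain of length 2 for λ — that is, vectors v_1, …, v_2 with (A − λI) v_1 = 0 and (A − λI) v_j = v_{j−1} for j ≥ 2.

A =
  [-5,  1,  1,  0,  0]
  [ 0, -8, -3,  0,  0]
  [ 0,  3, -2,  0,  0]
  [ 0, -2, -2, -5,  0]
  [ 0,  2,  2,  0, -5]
A Jordan chain for λ = -5 of length 2:
v_1 = (1, -3, 3, -2, 2)ᵀ
v_2 = (0, 1, 0, 0, 0)ᵀ

Let N = A − (-5)·I. We want v_2 with N^2 v_2 = 0 but N^1 v_2 ≠ 0; then v_{j-1} := N · v_j for j = 2, …, 2.

Pick v_2 = (0, 1, 0, 0, 0)ᵀ.
Then v_1 = N · v_2 = (1, -3, 3, -2, 2)ᵀ.

Sanity check: (A − (-5)·I) v_1 = (0, 0, 0, 0, 0)ᵀ = 0. ✓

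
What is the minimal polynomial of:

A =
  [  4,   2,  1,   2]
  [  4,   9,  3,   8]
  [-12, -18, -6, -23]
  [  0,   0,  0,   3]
x^4 - 10*x^3 + 37*x^2 - 60*x + 36

The characteristic polynomial is χ_A(x) = (x - 3)^2*(x - 2)^2, so the eigenvalues are known. The minimal polynomial is
  m_A(x) = Π_λ (x − λ)^{k_λ}
where k_λ is the size of the *largest* Jordan block for λ (equivalently, the smallest k with (A − λI)^k v = 0 for every generalised eigenvector v of λ).

  λ = 2: largest Jordan block has size 2, contributing (x − 2)^2
  λ = 3: largest Jordan block has size 2, contributing (x − 3)^2

So m_A(x) = (x - 3)^2*(x - 2)^2 = x^4 - 10*x^3 + 37*x^2 - 60*x + 36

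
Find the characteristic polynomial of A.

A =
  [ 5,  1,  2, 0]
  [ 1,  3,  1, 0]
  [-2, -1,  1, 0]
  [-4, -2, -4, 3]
x^4 - 12*x^3 + 54*x^2 - 108*x + 81

Expanding det(x·I − A) (e.g. by cofactor expansion or by noting that A is similar to its Jordan form J, which has the same characteristic polynomial as A) gives
  χ_A(x) = x^4 - 12*x^3 + 54*x^2 - 108*x + 81
which factors as (x - 3)^4. The eigenvalues (with algebraic multiplicities) are λ = 3 with multiplicity 4.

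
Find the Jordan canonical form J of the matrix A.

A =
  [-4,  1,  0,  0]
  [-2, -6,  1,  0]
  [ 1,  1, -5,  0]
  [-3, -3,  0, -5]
J_3(-5) ⊕ J_1(-5)

The characteristic polynomial is
  det(x·I − A) = x^4 + 20*x^3 + 150*x^2 + 500*x + 625 = (x + 5)^4

Eigenvalues and multiplicities (the geometric multiplicity of λ is n − rank(A − λI), which equals the number of Jordan blocks for λ):
  λ = -5: algebraic multiplicity = 4, geometric multiplicity = 2

Determining the block sizes for each eigenvalue:
  λ = -5: with am = 4 and gm = 2, the partition is not yet determined (e.g. several partitions of 4 into 2 parts exist). Let N = A − (-5)·I. Computing rank(N^1) = 2, rank(N^2) = 1, rank(N^3) = 0; the number of blocks of size ≥ j is rank(N^{j−1}) − rank(N^j), giving [2, 1, 1]. So we have 1 block(s) of size 3, 1 block(s) of size 1 → block sizes [3, 1]

Assembling the blocks gives a Jordan form
J =
  [-5,  1,  0,  0]
  [ 0, -5,  1,  0]
  [ 0,  0, -5,  0]
  [ 0,  0,  0, -5]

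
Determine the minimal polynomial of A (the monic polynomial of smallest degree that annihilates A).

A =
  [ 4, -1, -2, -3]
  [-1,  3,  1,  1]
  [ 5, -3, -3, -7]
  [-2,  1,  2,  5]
x^3 - 7*x^2 + 16*x - 12

The characteristic polynomial is χ_A(x) = (x - 3)*(x - 2)^3, so the eigenvalues are known. The minimal polynomial is
  m_A(x) = Π_λ (x − λ)^{k_λ}
where k_λ is the size of the *largest* Jordan block for λ (equivalently, the smallest k with (A − λI)^k v = 0 for every generalised eigenvector v of λ).

  λ = 2: largest Jordan block has size 2, contributing (x − 2)^2
  λ = 3: largest Jordan block has size 1, contributing (x − 3)

So m_A(x) = (x - 3)*(x - 2)^2 = x^3 - 7*x^2 + 16*x - 12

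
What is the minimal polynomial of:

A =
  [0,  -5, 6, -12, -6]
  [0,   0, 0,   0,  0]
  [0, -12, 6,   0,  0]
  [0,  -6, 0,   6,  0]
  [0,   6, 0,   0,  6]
x^3 - 6*x^2

The characteristic polynomial is χ_A(x) = x^2*(x - 6)^3, so the eigenvalues are known. The minimal polynomial is
  m_A(x) = Π_λ (x − λ)^{k_λ}
where k_λ is the size of the *largest* Jordan block for λ (equivalently, the smallest k with (A − λI)^k v = 0 for every generalised eigenvector v of λ).

  λ = 0: largest Jordan block has size 2, contributing (x − 0)^2
  λ = 6: largest Jordan block has size 1, contributing (x − 6)

So m_A(x) = x^2*(x - 6) = x^3 - 6*x^2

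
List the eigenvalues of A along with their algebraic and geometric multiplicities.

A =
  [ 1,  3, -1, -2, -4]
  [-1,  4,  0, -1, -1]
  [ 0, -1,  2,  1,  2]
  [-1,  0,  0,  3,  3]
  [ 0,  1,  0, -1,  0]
λ = 2: alg = 5, geom = 2

Step 1 — factor the characteristic polynomial to read off the algebraic multiplicities:
  χ_A(x) = (x - 2)^5

Step 2 — compute geometric multiplicities via the rank-nullity identity g(λ) = n − rank(A − λI):
  rank(A − (2)·I) = 3, so dim ker(A − (2)·I) = n − 3 = 2

Summary:
  λ = 2: algebraic multiplicity = 5, geometric multiplicity = 2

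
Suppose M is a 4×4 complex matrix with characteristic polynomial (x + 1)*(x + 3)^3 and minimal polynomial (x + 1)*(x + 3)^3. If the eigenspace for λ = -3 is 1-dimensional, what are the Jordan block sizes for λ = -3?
Block sizes for λ = -3: [3]

Step 1 — from the characteristic polynomial, algebraic multiplicity of λ = -3 is 3. From dim ker(M − (-3)·I) = 1, there are exactly 1 Jordan blocks for λ = -3.
Step 2 — from the minimal polynomial, the factor (x + 3)^3 tells us the largest block for λ = -3 has size 3.
Step 3 — with total size 3, 1 blocks, and largest block 3, the block sizes (in nonincreasing order) are [3].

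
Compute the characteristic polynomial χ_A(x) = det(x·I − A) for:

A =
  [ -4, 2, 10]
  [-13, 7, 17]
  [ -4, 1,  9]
x^3 - 12*x^2 + 48*x - 64

Expanding det(x·I − A) (e.g. by cofactor expansion or by noting that A is similar to its Jordan form J, which has the same characteristic polynomial as A) gives
  χ_A(x) = x^3 - 12*x^2 + 48*x - 64
which factors as (x - 4)^3. The eigenvalues (with algebraic multiplicities) are λ = 4 with multiplicity 3.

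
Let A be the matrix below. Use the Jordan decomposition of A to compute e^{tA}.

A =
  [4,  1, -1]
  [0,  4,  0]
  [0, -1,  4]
e^{tA} =
  [exp(4*t), t^2*exp(4*t)/2 + t*exp(4*t), -t*exp(4*t)]
  [0, exp(4*t), 0]
  [0, -t*exp(4*t), exp(4*t)]

Strategy: write A = P · J · P⁻¹ where J is a Jordan canonical form, so e^{tA} = P · e^{tJ} · P⁻¹, and e^{tJ} can be computed block-by-block.

A has Jordan form
J =
  [4, 1, 0]
  [0, 4, 1]
  [0, 0, 4]
(up to reordering of blocks).

Per-block formulas:
  For a 3×3 Jordan block J_3(4): exp(t · J_3(4)) = e^(4t)·(I + t·N + (t^2/2)·N^2), where N is the 3×3 nilpotent shift.

After assembling e^{tJ} and conjugating by P, we get:

e^{tA} =
  [exp(4*t), t^2*exp(4*t)/2 + t*exp(4*t), -t*exp(4*t)]
  [0, exp(4*t), 0]
  [0, -t*exp(4*t), exp(4*t)]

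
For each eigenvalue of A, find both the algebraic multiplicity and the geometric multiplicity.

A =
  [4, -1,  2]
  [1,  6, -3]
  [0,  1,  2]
λ = 4: alg = 3, geom = 1

Step 1 — factor the characteristic polynomial to read off the algebraic multiplicities:
  χ_A(x) = (x - 4)^3

Step 2 — compute geometric multiplicities via the rank-nullity identity g(λ) = n − rank(A − λI):
  rank(A − (4)·I) = 2, so dim ker(A − (4)·I) = n − 2 = 1

Summary:
  λ = 4: algebraic multiplicity = 3, geometric multiplicity = 1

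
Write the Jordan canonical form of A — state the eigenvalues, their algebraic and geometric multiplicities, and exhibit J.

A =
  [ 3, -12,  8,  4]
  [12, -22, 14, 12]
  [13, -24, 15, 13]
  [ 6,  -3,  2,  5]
J_2(-1) ⊕ J_1(-1) ⊕ J_1(4)

The characteristic polynomial is
  det(x·I − A) = x^4 - x^3 - 9*x^2 - 11*x - 4 = (x - 4)*(x + 1)^3

Eigenvalues and multiplicities (the geometric multiplicity of λ is n − rank(A − λI), which equals the number of Jordan blocks for λ):
  λ = -1: algebraic multiplicity = 3, geometric multiplicity = 2
  λ = 4: algebraic multiplicity = 1, geometric multiplicity = 1

Determining the block sizes for each eigenvalue:
  λ = -1: 2 blocks summing to 3 forces exactly one block of size 2 and the rest size 1 → block sizes [2, 1]
  λ = 4: one block (gm = 1), so the single block has size am = 1 → block sizes [1]

Assembling the blocks gives a Jordan form
J =
  [-1,  1,  0, 0]
  [ 0, -1,  0, 0]
  [ 0,  0, -1, 0]
  [ 0,  0,  0, 4]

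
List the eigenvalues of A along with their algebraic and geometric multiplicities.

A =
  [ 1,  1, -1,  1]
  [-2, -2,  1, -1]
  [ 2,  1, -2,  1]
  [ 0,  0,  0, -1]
λ = -1: alg = 4, geom = 3

Step 1 — factor the characteristic polynomial to read off the algebraic multiplicities:
  χ_A(x) = (x + 1)^4

Step 2 — compute geometric multiplicities via the rank-nullity identity g(λ) = n − rank(A − λI):
  rank(A − (-1)·I) = 1, so dim ker(A − (-1)·I) = n − 1 = 3

Summary:
  λ = -1: algebraic multiplicity = 4, geometric multiplicity = 3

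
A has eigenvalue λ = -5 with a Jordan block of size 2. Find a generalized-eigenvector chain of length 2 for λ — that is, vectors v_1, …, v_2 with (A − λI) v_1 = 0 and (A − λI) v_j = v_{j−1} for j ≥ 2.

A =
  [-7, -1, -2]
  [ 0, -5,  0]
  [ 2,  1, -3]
A Jordan chain for λ = -5 of length 2:
v_1 = (-2, 0, 2)ᵀ
v_2 = (1, 0, 0)ᵀ

Let N = A − (-5)·I. We want v_2 with N^2 v_2 = 0 but N^1 v_2 ≠ 0; then v_{j-1} := N · v_j for j = 2, …, 2.

Pick v_2 = (1, 0, 0)ᵀ.
Then v_1 = N · v_2 = (-2, 0, 2)ᵀ.

Sanity check: (A − (-5)·I) v_1 = (0, 0, 0)ᵀ = 0. ✓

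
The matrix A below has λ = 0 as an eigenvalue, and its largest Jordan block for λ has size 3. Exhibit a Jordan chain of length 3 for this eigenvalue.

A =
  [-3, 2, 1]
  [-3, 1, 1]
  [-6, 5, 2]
A Jordan chain for λ = 0 of length 3:
v_1 = (-3, 0, -9)ᵀ
v_2 = (-3, -3, -6)ᵀ
v_3 = (1, 0, 0)ᵀ

Let N = A − (0)·I. We want v_3 with N^3 v_3 = 0 but N^2 v_3 ≠ 0; then v_{j-1} := N · v_j for j = 3, …, 2.

Pick v_3 = (1, 0, 0)ᵀ.
Then v_2 = N · v_3 = (-3, -3, -6)ᵀ.
Then v_1 = N · v_2 = (-3, 0, -9)ᵀ.

Sanity check: (A − (0)·I) v_1 = (0, 0, 0)ᵀ = 0. ✓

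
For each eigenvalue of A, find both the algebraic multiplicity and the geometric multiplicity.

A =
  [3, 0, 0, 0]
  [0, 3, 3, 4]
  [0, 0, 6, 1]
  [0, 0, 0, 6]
λ = 3: alg = 2, geom = 2; λ = 6: alg = 2, geom = 1

Step 1 — factor the characteristic polynomial to read off the algebraic multiplicities:
  χ_A(x) = (x - 6)^2*(x - 3)^2

Step 2 — compute geometric multiplicities via the rank-nullity identity g(λ) = n − rank(A − λI):
  rank(A − (3)·I) = 2, so dim ker(A − (3)·I) = n − 2 = 2
  rank(A − (6)·I) = 3, so dim ker(A − (6)·I) = n − 3 = 1

Summary:
  λ = 3: algebraic multiplicity = 2, geometric multiplicity = 2
  λ = 6: algebraic multiplicity = 2, geometric multiplicity = 1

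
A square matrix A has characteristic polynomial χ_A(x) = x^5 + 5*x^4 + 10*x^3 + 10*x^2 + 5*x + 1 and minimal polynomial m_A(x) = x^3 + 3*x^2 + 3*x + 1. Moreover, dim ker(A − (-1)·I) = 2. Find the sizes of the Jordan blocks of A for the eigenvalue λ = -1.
Block sizes for λ = -1: [3, 2]

Step 1 — from the characteristic polynomial, algebraic multiplicity of λ = -1 is 5. From dim ker(A − (-1)·I) = 2, there are exactly 2 Jordan blocks for λ = -1.
Step 2 — from the minimal polynomial, the factor (x + 1)^3 tells us the largest block for λ = -1 has size 3.
Step 3 — with total size 5, 2 blocks, and largest block 3, the block sizes (in nonincreasing order) are [3, 2].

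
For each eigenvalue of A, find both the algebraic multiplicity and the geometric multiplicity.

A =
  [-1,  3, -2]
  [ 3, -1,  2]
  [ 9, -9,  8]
λ = 2: alg = 3, geom = 2

Step 1 — factor the characteristic polynomial to read off the algebraic multiplicities:
  χ_A(x) = (x - 2)^3

Step 2 — compute geometric multiplicities via the rank-nullity identity g(λ) = n − rank(A − λI):
  rank(A − (2)·I) = 1, so dim ker(A − (2)·I) = n − 1 = 2

Summary:
  λ = 2: algebraic multiplicity = 3, geometric multiplicity = 2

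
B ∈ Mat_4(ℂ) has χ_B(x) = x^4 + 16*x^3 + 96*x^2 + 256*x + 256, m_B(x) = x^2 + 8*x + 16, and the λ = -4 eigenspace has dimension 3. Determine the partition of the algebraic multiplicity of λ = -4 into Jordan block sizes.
Block sizes for λ = -4: [2, 1, 1]

Step 1 — from the characteristic polynomial, algebraic multiplicity of λ = -4 is 4. From dim ker(B − (-4)·I) = 3, there are exactly 3 Jordan blocks for λ = -4.
Step 2 — from the minimal polynomial, the factor (x + 4)^2 tells us the largest block for λ = -4 has size 2.
Step 3 — with total size 4, 3 blocks, and largest block 2, the block sizes (in nonincreasing order) are [2, 1, 1].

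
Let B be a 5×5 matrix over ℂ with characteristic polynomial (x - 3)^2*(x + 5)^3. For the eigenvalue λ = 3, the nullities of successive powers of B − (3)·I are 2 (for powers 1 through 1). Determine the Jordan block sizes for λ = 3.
Block sizes for λ = 3: [1, 1]

From the dimensions of kernels of powers, the number of Jordan blocks of size at least j is d_j − d_{j−1} where d_j = dim ker(N^j) (with d_0 = 0). Computing the differences gives [2].
The number of blocks of size exactly k is (#blocks of size ≥ k) − (#blocks of size ≥ k + 1), so the partition is: 2 block(s) of size 1.
In nonincreasing order the block sizes are [1, 1].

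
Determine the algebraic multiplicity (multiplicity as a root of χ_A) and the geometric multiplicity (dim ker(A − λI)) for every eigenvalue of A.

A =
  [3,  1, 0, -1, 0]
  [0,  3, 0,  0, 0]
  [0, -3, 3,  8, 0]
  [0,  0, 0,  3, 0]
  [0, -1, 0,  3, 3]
λ = 3: alg = 5, geom = 3

Step 1 — factor the characteristic polynomial to read off the algebraic multiplicities:
  χ_A(x) = (x - 3)^5

Step 2 — compute geometric multiplicities via the rank-nullity identity g(λ) = n − rank(A − λI):
  rank(A − (3)·I) = 2, so dim ker(A − (3)·I) = n − 2 = 3

Summary:
  λ = 3: algebraic multiplicity = 5, geometric multiplicity = 3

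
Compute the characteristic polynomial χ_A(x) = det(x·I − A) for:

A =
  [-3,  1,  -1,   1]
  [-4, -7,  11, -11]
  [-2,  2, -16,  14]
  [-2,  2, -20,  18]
x^4 + 8*x^3 - 3*x^2 - 130*x - 200

Expanding det(x·I − A) (e.g. by cofactor expansion or by noting that A is similar to its Jordan form J, which has the same characteristic polynomial as A) gives
  χ_A(x) = x^4 + 8*x^3 - 3*x^2 - 130*x - 200
which factors as (x - 4)*(x + 2)*(x + 5)^2. The eigenvalues (with algebraic multiplicities) are λ = -5 with multiplicity 2, λ = -2 with multiplicity 1, λ = 4 with multiplicity 1.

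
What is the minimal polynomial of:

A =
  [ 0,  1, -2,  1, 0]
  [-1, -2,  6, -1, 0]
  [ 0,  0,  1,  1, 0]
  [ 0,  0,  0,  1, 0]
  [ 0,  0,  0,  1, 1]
x^4 - 2*x^2 + 1

The characteristic polynomial is χ_A(x) = (x - 1)^3*(x + 1)^2, so the eigenvalues are known. The minimal polynomial is
  m_A(x) = Π_λ (x − λ)^{k_λ}
where k_λ is the size of the *largest* Jordan block for λ (equivalently, the smallest k with (A − λI)^k v = 0 for every generalised eigenvector v of λ).

  λ = -1: largest Jordan block has size 2, contributing (x + 1)^2
  λ = 1: largest Jordan block has size 2, contributing (x − 1)^2

So m_A(x) = (x - 1)^2*(x + 1)^2 = x^4 - 2*x^2 + 1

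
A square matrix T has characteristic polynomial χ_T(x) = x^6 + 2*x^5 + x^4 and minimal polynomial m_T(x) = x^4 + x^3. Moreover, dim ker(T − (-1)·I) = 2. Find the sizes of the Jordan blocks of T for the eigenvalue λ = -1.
Block sizes for λ = -1: [1, 1]

Step 1 — from the characteristic polynomial, algebraic multiplicity of λ = -1 is 2. From dim ker(T − (-1)·I) = 2, there are exactly 2 Jordan blocks for λ = -1.
Step 2 — from the minimal polynomial, the factor (x + 1) tells us the largest block for λ = -1 has size 1.
Step 3 — with total size 2, 2 blocks, and largest block 1, the block sizes (in nonincreasing order) are [1, 1].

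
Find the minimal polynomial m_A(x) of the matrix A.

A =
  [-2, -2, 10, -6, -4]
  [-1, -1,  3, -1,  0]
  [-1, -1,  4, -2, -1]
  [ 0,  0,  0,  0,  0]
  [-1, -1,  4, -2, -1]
x^3

The characteristic polynomial is χ_A(x) = x^5, so the eigenvalues are known. The minimal polynomial is
  m_A(x) = Π_λ (x − λ)^{k_λ}
where k_λ is the size of the *largest* Jordan block for λ (equivalently, the smallest k with (A − λI)^k v = 0 for every generalised eigenvector v of λ).

  λ = 0: largest Jordan block has size 3, contributing (x − 0)^3

So m_A(x) = x^3 = x^3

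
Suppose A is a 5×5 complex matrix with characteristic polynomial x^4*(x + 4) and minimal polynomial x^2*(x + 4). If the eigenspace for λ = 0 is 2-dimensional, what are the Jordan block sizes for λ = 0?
Block sizes for λ = 0: [2, 2]

Step 1 — from the characteristic polynomial, algebraic multiplicity of λ = 0 is 4. From dim ker(A − (0)·I) = 2, there are exactly 2 Jordan blocks for λ = 0.
Step 2 — from the minimal polynomial, the factor (x − 0)^2 tells us the largest block for λ = 0 has size 2.
Step 3 — with total size 4, 2 blocks, and largest block 2, the block sizes (in nonincreasing order) are [2, 2].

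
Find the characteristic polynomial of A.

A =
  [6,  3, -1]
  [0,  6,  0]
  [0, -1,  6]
x^3 - 18*x^2 + 108*x - 216

Expanding det(x·I − A) (e.g. by cofactor expansion or by noting that A is similar to its Jordan form J, which has the same characteristic polynomial as A) gives
  χ_A(x) = x^3 - 18*x^2 + 108*x - 216
which factors as (x - 6)^3. The eigenvalues (with algebraic multiplicities) are λ = 6 with multiplicity 3.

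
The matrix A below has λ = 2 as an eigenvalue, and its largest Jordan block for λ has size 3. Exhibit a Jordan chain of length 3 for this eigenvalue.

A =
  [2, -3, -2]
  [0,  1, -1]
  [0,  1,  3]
A Jordan chain for λ = 2 of length 3:
v_1 = (1, 0, 0)ᵀ
v_2 = (-3, -1, 1)ᵀ
v_3 = (0, 1, 0)ᵀ

Let N = A − (2)·I. We want v_3 with N^3 v_3 = 0 but N^2 v_3 ≠ 0; then v_{j-1} := N · v_j for j = 3, …, 2.

Pick v_3 = (0, 1, 0)ᵀ.
Then v_2 = N · v_3 = (-3, -1, 1)ᵀ.
Then v_1 = N · v_2 = (1, 0, 0)ᵀ.

Sanity check: (A − (2)·I) v_1 = (0, 0, 0)ᵀ = 0. ✓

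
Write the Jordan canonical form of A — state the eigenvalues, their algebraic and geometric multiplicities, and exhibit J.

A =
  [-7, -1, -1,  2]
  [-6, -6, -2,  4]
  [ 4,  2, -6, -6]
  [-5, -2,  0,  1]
J_2(-5) ⊕ J_1(-4) ⊕ J_1(-4)

The characteristic polynomial is
  det(x·I − A) = x^4 + 18*x^3 + 121*x^2 + 360*x + 400 = (x + 4)^2*(x + 5)^2

Eigenvalues and multiplicities (the geometric multiplicity of λ is n − rank(A − λI), which equals the number of Jordan blocks for λ):
  λ = -5: algebraic multiplicity = 2, geometric multiplicity = 1
  λ = -4: algebraic multiplicity = 2, geometric multiplicity = 2

Determining the block sizes for each eigenvalue:
  λ = -5: one block (gm = 1), so the single block has size am = 2 → block sizes [2]
  λ = -4: gm = am = 2, so every block has size 1 → block sizes [1, 1]

Assembling the blocks gives a Jordan form
J =
  [-5,  1,  0,  0]
  [ 0, -5,  0,  0]
  [ 0,  0, -4,  0]
  [ 0,  0,  0, -4]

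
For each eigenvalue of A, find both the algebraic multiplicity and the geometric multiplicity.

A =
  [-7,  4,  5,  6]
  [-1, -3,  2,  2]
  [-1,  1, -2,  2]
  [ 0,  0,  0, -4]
λ = -4: alg = 4, geom = 2

Step 1 — factor the characteristic polynomial to read off the algebraic multiplicities:
  χ_A(x) = (x + 4)^4

Step 2 — compute geometric multiplicities via the rank-nullity identity g(λ) = n − rank(A − λI):
  rank(A − (-4)·I) = 2, so dim ker(A − (-4)·I) = n − 2 = 2

Summary:
  λ = -4: algebraic multiplicity = 4, geometric multiplicity = 2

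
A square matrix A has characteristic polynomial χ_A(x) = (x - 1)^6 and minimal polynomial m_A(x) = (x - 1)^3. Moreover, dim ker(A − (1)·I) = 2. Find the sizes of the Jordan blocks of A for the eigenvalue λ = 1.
Block sizes for λ = 1: [3, 3]

Step 1 — from the characteristic polynomial, algebraic multiplicity of λ = 1 is 6. From dim ker(A − (1)·I) = 2, there are exactly 2 Jordan blocks for λ = 1.
Step 2 — from the minimal polynomial, the factor (x − 1)^3 tells us the largest block for λ = 1 has size 3.
Step 3 — with total size 6, 2 blocks, and largest block 3, the block sizes (in nonincreasing order) are [3, 3].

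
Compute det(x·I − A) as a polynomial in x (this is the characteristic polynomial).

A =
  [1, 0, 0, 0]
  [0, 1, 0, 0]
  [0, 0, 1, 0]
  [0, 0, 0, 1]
x^4 - 4*x^3 + 6*x^2 - 4*x + 1

Expanding det(x·I − A) (e.g. by cofactor expansion or by noting that A is similar to its Jordan form J, which has the same characteristic polynomial as A) gives
  χ_A(x) = x^4 - 4*x^3 + 6*x^2 - 4*x + 1
which factors as (x - 1)^4. The eigenvalues (with algebraic multiplicities) are λ = 1 with multiplicity 4.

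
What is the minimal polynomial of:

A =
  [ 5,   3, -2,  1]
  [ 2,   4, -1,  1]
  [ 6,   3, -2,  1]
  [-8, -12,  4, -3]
x^3 - 3*x^2 + 3*x - 1

The characteristic polynomial is χ_A(x) = (x - 1)^4, so the eigenvalues are known. The minimal polynomial is
  m_A(x) = Π_λ (x − λ)^{k_λ}
where k_λ is the size of the *largest* Jordan block for λ (equivalently, the smallest k with (A − λI)^k v = 0 for every generalised eigenvector v of λ).

  λ = 1: largest Jordan block has size 3, contributing (x − 1)^3

So m_A(x) = (x - 1)^3 = x^3 - 3*x^2 + 3*x - 1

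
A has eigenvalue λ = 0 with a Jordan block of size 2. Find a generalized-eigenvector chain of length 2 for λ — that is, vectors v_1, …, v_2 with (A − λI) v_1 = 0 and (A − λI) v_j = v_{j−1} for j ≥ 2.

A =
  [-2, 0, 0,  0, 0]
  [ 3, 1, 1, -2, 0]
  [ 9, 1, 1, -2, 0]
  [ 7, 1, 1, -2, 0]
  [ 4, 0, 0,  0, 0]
A Jordan chain for λ = 0 of length 2:
v_1 = (0, 1, 1, 1, 0)ᵀ
v_2 = (0, 1, 0, 0, 0)ᵀ

Let N = A − (0)·I. We want v_2 with N^2 v_2 = 0 but N^1 v_2 ≠ 0; then v_{j-1} := N · v_j for j = 2, …, 2.

Pick v_2 = (0, 1, 0, 0, 0)ᵀ.
Then v_1 = N · v_2 = (0, 1, 1, 1, 0)ᵀ.

Sanity check: (A − (0)·I) v_1 = (0, 0, 0, 0, 0)ᵀ = 0. ✓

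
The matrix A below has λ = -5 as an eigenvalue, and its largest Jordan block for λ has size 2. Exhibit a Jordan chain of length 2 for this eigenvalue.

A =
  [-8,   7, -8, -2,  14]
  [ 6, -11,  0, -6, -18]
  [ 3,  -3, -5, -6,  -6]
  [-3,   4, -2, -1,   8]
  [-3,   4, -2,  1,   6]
A Jordan chain for λ = -5 of length 2:
v_1 = (4, 0, 0, 1, 1)ᵀ
v_2 = (1, 1, 0, 0, 0)ᵀ

Let N = A − (-5)·I. We want v_2 with N^2 v_2 = 0 but N^1 v_2 ≠ 0; then v_{j-1} := N · v_j for j = 2, …, 2.

Pick v_2 = (1, 1, 0, 0, 0)ᵀ.
Then v_1 = N · v_2 = (4, 0, 0, 1, 1)ᵀ.

Sanity check: (A − (-5)·I) v_1 = (0, 0, 0, 0, 0)ᵀ = 0. ✓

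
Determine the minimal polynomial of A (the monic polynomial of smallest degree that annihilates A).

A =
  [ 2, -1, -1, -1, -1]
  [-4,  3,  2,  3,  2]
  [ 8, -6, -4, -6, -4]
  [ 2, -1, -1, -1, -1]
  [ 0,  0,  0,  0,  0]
x^3

The characteristic polynomial is χ_A(x) = x^5, so the eigenvalues are known. The minimal polynomial is
  m_A(x) = Π_λ (x − λ)^{k_λ}
where k_λ is the size of the *largest* Jordan block for λ (equivalently, the smallest k with (A − λI)^k v = 0 for every generalised eigenvector v of λ).

  λ = 0: largest Jordan block has size 3, contributing (x − 0)^3

So m_A(x) = x^3 = x^3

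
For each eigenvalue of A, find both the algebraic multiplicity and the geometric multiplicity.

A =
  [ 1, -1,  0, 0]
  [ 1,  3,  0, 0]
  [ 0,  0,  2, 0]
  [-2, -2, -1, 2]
λ = 2: alg = 4, geom = 2

Step 1 — factor the characteristic polynomial to read off the algebraic multiplicities:
  χ_A(x) = (x - 2)^4

Step 2 — compute geometric multiplicities via the rank-nullity identity g(λ) = n − rank(A − λI):
  rank(A − (2)·I) = 2, so dim ker(A − (2)·I) = n − 2 = 2

Summary:
  λ = 2: algebraic multiplicity = 4, geometric multiplicity = 2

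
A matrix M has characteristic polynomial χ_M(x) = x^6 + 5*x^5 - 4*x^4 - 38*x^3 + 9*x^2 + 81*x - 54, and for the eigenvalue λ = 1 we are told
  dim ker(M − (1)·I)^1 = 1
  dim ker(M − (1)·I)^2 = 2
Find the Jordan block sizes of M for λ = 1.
Block sizes for λ = 1: [2]

From the dimensions of kernels of powers, the number of Jordan blocks of size at least j is d_j − d_{j−1} where d_j = dim ker(N^j) (with d_0 = 0). Computing the differences gives [1, 1].
The number of blocks of size exactly k is (#blocks of size ≥ k) − (#blocks of size ≥ k + 1), so the partition is: 1 block(s) of size 2.
In nonincreasing order the block sizes are [2].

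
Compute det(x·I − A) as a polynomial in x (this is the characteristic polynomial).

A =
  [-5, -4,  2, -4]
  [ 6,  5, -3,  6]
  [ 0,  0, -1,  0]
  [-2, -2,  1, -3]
x^4 + 4*x^3 + 6*x^2 + 4*x + 1

Expanding det(x·I − A) (e.g. by cofactor expansion or by noting that A is similar to its Jordan form J, which has the same characteristic polynomial as A) gives
  χ_A(x) = x^4 + 4*x^3 + 6*x^2 + 4*x + 1
which factors as (x + 1)^4. The eigenvalues (with algebraic multiplicities) are λ = -1 with multiplicity 4.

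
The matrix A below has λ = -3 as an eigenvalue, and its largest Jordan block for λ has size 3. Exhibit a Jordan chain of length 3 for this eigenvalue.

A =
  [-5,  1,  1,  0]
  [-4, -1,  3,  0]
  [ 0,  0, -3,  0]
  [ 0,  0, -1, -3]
A Jordan chain for λ = -3 of length 3:
v_1 = (1, 2, 0, 0)ᵀ
v_2 = (1, 3, 0, -1)ᵀ
v_3 = (0, 0, 1, 0)ᵀ

Let N = A − (-3)·I. We want v_3 with N^3 v_3 = 0 but N^2 v_3 ≠ 0; then v_{j-1} := N · v_j for j = 3, …, 2.

Pick v_3 = (0, 0, 1, 0)ᵀ.
Then v_2 = N · v_3 = (1, 3, 0, -1)ᵀ.
Then v_1 = N · v_2 = (1, 2, 0, 0)ᵀ.

Sanity check: (A − (-3)·I) v_1 = (0, 0, 0, 0)ᵀ = 0. ✓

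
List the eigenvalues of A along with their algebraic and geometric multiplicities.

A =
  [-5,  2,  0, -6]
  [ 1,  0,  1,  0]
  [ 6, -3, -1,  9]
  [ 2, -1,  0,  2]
λ = -1: alg = 4, geom = 2

Step 1 — factor the characteristic polynomial to read off the algebraic multiplicities:
  χ_A(x) = (x + 1)^4

Step 2 — compute geometric multiplicities via the rank-nullity identity g(λ) = n − rank(A − λI):
  rank(A − (-1)·I) = 2, so dim ker(A − (-1)·I) = n − 2 = 2

Summary:
  λ = -1: algebraic multiplicity = 4, geometric multiplicity = 2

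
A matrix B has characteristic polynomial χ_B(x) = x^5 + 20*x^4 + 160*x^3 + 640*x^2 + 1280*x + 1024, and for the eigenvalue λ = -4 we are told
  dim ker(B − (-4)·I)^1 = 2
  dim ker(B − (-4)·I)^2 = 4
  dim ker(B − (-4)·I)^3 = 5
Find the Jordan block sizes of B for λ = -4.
Block sizes for λ = -4: [3, 2]

From the dimensions of kernels of powers, the number of Jordan blocks of size at least j is d_j − d_{j−1} where d_j = dim ker(N^j) (with d_0 = 0). Computing the differences gives [2, 2, 1].
The number of blocks of size exactly k is (#blocks of size ≥ k) − (#blocks of size ≥ k + 1), so the partition is: 1 block(s) of size 2, 1 block(s) of size 3.
In nonincreasing order the block sizes are [3, 2].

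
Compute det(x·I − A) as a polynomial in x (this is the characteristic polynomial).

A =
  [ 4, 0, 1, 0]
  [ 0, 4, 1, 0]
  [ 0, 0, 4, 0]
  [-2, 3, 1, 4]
x^4 - 16*x^3 + 96*x^2 - 256*x + 256

Expanding det(x·I − A) (e.g. by cofactor expansion or by noting that A is similar to its Jordan form J, which has the same characteristic polynomial as A) gives
  χ_A(x) = x^4 - 16*x^3 + 96*x^2 - 256*x + 256
which factors as (x - 4)^4. The eigenvalues (with algebraic multiplicities) are λ = 4 with multiplicity 4.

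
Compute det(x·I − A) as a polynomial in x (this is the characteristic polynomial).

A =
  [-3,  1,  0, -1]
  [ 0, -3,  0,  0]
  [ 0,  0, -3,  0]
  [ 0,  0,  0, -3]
x^4 + 12*x^3 + 54*x^2 + 108*x + 81

Expanding det(x·I − A) (e.g. by cofactor expansion or by noting that A is similar to its Jordan form J, which has the same characteristic polynomial as A) gives
  χ_A(x) = x^4 + 12*x^3 + 54*x^2 + 108*x + 81
which factors as (x + 3)^4. The eigenvalues (with algebraic multiplicities) are λ = -3 with multiplicity 4.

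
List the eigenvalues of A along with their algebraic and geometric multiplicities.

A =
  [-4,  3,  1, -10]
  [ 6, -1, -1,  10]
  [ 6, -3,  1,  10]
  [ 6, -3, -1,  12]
λ = 2: alg = 4, geom = 3

Step 1 — factor the characteristic polynomial to read off the algebraic multiplicities:
  χ_A(x) = (x - 2)^4

Step 2 — compute geometric multiplicities via the rank-nullity identity g(λ) = n − rank(A − λI):
  rank(A − (2)·I) = 1, so dim ker(A − (2)·I) = n − 1 = 3

Summary:
  λ = 2: algebraic multiplicity = 4, geometric multiplicity = 3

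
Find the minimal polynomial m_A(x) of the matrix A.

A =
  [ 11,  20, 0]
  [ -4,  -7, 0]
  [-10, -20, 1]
x^2 - 4*x + 3

The characteristic polynomial is χ_A(x) = (x - 3)*(x - 1)^2, so the eigenvalues are known. The minimal polynomial is
  m_A(x) = Π_λ (x − λ)^{k_λ}
where k_λ is the size of the *largest* Jordan block for λ (equivalently, the smallest k with (A − λI)^k v = 0 for every generalised eigenvector v of λ).

  λ = 1: largest Jordan block has size 1, contributing (x − 1)
  λ = 3: largest Jordan block has size 1, contributing (x − 3)

So m_A(x) = (x - 3)*(x - 1) = x^2 - 4*x + 3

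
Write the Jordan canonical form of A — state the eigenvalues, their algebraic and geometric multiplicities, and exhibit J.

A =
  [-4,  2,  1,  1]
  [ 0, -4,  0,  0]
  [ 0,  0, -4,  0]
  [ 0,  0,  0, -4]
J_2(-4) ⊕ J_1(-4) ⊕ J_1(-4)

The characteristic polynomial is
  det(x·I − A) = x^4 + 16*x^3 + 96*x^2 + 256*x + 256 = (x + 4)^4

Eigenvalues and multiplicities (the geometric multiplicity of λ is n − rank(A − λI), which equals the number of Jordan blocks for λ):
  λ = -4: algebraic multiplicity = 4, geometric multiplicity = 3

Determining the block sizes for each eigenvalue:
  λ = -4: 3 blocks summing to 4 forces exactly one block of size 2 and the rest size 1 → block sizes [2, 1, 1]

Assembling the blocks gives a Jordan form
J =
  [-4,  1,  0,  0]
  [ 0, -4,  0,  0]
  [ 0,  0, -4,  0]
  [ 0,  0,  0, -4]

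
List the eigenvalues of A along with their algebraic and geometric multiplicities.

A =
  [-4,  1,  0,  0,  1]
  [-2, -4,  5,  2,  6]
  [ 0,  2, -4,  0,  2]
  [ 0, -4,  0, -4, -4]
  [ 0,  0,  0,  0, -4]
λ = -4: alg = 5, geom = 3

Step 1 — factor the characteristic polynomial to read off the algebraic multiplicities:
  χ_A(x) = (x + 4)^5

Step 2 — compute geometric multiplicities via the rank-nullity identity g(λ) = n − rank(A − λI):
  rank(A − (-4)·I) = 2, so dim ker(A − (-4)·I) = n − 2 = 3

Summary:
  λ = -4: algebraic multiplicity = 5, geometric multiplicity = 3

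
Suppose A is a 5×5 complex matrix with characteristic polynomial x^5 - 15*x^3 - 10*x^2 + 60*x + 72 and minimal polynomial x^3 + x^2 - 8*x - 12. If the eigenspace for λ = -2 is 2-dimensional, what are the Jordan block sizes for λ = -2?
Block sizes for λ = -2: [2, 1]

Step 1 — from the characteristic polynomial, algebraic multiplicity of λ = -2 is 3. From dim ker(A − (-2)·I) = 2, there are exactly 2 Jordan blocks for λ = -2.
Step 2 — from the minimal polynomial, the factor (x + 2)^2 tells us the largest block for λ = -2 has size 2.
Step 3 — with total size 3, 2 blocks, and largest block 2, the block sizes (in nonincreasing order) are [2, 1].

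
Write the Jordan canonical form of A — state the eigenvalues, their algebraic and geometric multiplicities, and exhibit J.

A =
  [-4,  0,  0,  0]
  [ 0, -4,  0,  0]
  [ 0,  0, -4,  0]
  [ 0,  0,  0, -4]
J_1(-4) ⊕ J_1(-4) ⊕ J_1(-4) ⊕ J_1(-4)

The characteristic polynomial is
  det(x·I − A) = x^4 + 16*x^3 + 96*x^2 + 256*x + 256 = (x + 4)^4

Eigenvalues and multiplicities (the geometric multiplicity of λ is n − rank(A − λI), which equals the number of Jordan blocks for λ):
  λ = -4: algebraic multiplicity = 4, geometric multiplicity = 4

Determining the block sizes for each eigenvalue:
  λ = -4: gm = am = 4, so every block has size 1 → block sizes [1, 1, 1, 1]

Assembling the blocks gives a Jordan form
J =
  [-4,  0,  0,  0]
  [ 0, -4,  0,  0]
  [ 0,  0, -4,  0]
  [ 0,  0,  0, -4]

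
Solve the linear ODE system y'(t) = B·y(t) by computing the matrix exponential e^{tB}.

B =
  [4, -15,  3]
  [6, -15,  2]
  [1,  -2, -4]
e^{tB} =
  [-3*t^2*exp(-5*t) + 9*t*exp(-5*t) + exp(-5*t), 9*t^2*exp(-5*t)/2 - 15*t*exp(-5*t), 3*t*exp(-5*t)]
  [-2*t^2*exp(-5*t) + 6*t*exp(-5*t), 3*t^2*exp(-5*t) - 10*t*exp(-5*t) + exp(-5*t), 2*t*exp(-5*t)]
  [-t^2*exp(-5*t) + t*exp(-5*t), 3*t^2*exp(-5*t)/2 - 2*t*exp(-5*t), t*exp(-5*t) + exp(-5*t)]

Strategy: write B = P · J · P⁻¹ where J is a Jordan canonical form, so e^{tB} = P · e^{tJ} · P⁻¹, and e^{tJ} can be computed block-by-block.

B has Jordan form
J =
  [-5,  1,  0]
  [ 0, -5,  1]
  [ 0,  0, -5]
(up to reordering of blocks).

Per-block formulas:
  For a 3×3 Jordan block J_3(-5): exp(t · J_3(-5)) = e^(-5t)·(I + t·N + (t^2/2)·N^2), where N is the 3×3 nilpotent shift.

After assembling e^{tJ} and conjugating by P, we get:

e^{tB} =
  [-3*t^2*exp(-5*t) + 9*t*exp(-5*t) + exp(-5*t), 9*t^2*exp(-5*t)/2 - 15*t*exp(-5*t), 3*t*exp(-5*t)]
  [-2*t^2*exp(-5*t) + 6*t*exp(-5*t), 3*t^2*exp(-5*t) - 10*t*exp(-5*t) + exp(-5*t), 2*t*exp(-5*t)]
  [-t^2*exp(-5*t) + t*exp(-5*t), 3*t^2*exp(-5*t)/2 - 2*t*exp(-5*t), t*exp(-5*t) + exp(-5*t)]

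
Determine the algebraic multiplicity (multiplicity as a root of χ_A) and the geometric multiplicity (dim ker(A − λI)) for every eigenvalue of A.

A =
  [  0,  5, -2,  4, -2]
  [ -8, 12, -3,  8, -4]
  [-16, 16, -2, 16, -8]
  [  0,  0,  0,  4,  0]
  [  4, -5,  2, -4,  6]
λ = 4: alg = 5, geom = 3

Step 1 — factor the characteristic polynomial to read off the algebraic multiplicities:
  χ_A(x) = (x - 4)^5

Step 2 — compute geometric multiplicities via the rank-nullity identity g(λ) = n − rank(A − λI):
  rank(A − (4)·I) = 2, so dim ker(A − (4)·I) = n − 2 = 3

Summary:
  λ = 4: algebraic multiplicity = 5, geometric multiplicity = 3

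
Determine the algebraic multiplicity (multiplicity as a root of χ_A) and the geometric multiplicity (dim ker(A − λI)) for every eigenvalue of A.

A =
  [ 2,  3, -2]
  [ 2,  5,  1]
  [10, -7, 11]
λ = 6: alg = 3, geom = 1

Step 1 — factor the characteristic polynomial to read off the algebraic multiplicities:
  χ_A(x) = (x - 6)^3

Step 2 — compute geometric multiplicities via the rank-nullity identity g(λ) = n − rank(A − λI):
  rank(A − (6)·I) = 2, so dim ker(A − (6)·I) = n − 2 = 1

Summary:
  λ = 6: algebraic multiplicity = 3, geometric multiplicity = 1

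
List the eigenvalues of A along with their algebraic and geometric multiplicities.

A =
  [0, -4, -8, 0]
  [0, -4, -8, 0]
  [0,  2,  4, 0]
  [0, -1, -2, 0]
λ = 0: alg = 4, geom = 3

Step 1 — factor the characteristic polynomial to read off the algebraic multiplicities:
  χ_A(x) = x^4

Step 2 — compute geometric multiplicities via the rank-nullity identity g(λ) = n − rank(A − λI):
  rank(A − (0)·I) = 1, so dim ker(A − (0)·I) = n − 1 = 3

Summary:
  λ = 0: algebraic multiplicity = 4, geometric multiplicity = 3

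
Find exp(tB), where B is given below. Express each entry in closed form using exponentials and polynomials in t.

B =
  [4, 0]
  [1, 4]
e^{tB} =
  [exp(4*t), 0]
  [t*exp(4*t), exp(4*t)]

Strategy: write B = P · J · P⁻¹ where J is a Jordan canonical form, so e^{tB} = P · e^{tJ} · P⁻¹, and e^{tJ} can be computed block-by-block.

B has Jordan form
J =
  [4, 1]
  [0, 4]
(up to reordering of blocks).

Per-block formulas:
  For a 2×2 Jordan block J_2(4): exp(t · J_2(4)) = e^(4t)·(I + t·N), where N is the 2×2 nilpotent shift.

After assembling e^{tJ} and conjugating by P, we get:

e^{tB} =
  [exp(4*t), 0]
  [t*exp(4*t), exp(4*t)]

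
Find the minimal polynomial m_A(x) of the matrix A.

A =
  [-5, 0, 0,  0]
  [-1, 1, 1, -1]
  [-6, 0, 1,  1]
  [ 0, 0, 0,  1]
x^4 + 2*x^3 - 12*x^2 + 14*x - 5

The characteristic polynomial is χ_A(x) = (x - 1)^3*(x + 5), so the eigenvalues are known. The minimal polynomial is
  m_A(x) = Π_λ (x − λ)^{k_λ}
where k_λ is the size of the *largest* Jordan block for λ (equivalently, the smallest k with (A − λI)^k v = 0 for every generalised eigenvector v of λ).

  λ = -5: largest Jordan block has size 1, contributing (x + 5)
  λ = 1: largest Jordan block has size 3, contributing (x − 1)^3

So m_A(x) = (x - 1)^3*(x + 5) = x^4 + 2*x^3 - 12*x^2 + 14*x - 5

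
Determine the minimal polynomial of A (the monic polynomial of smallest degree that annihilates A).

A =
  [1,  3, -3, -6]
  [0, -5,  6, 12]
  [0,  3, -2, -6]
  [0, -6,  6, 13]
x^2 - 5*x + 4

The characteristic polynomial is χ_A(x) = (x - 4)*(x - 1)^3, so the eigenvalues are known. The minimal polynomial is
  m_A(x) = Π_λ (x − λ)^{k_λ}
where k_λ is the size of the *largest* Jordan block for λ (equivalently, the smallest k with (A − λI)^k v = 0 for every generalised eigenvector v of λ).

  λ = 1: largest Jordan block has size 1, contributing (x − 1)
  λ = 4: largest Jordan block has size 1, contributing (x − 4)

So m_A(x) = (x - 4)*(x - 1) = x^2 - 5*x + 4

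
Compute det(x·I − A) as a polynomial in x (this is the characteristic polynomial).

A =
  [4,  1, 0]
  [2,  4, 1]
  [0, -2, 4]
x^3 - 12*x^2 + 48*x - 64

Expanding det(x·I − A) (e.g. by cofactor expansion or by noting that A is similar to its Jordan form J, which has the same characteristic polynomial as A) gives
  χ_A(x) = x^3 - 12*x^2 + 48*x - 64
which factors as (x - 4)^3. The eigenvalues (with algebraic multiplicities) are λ = 4 with multiplicity 3.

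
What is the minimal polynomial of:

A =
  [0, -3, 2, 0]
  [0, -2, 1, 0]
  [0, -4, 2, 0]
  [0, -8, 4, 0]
x^3

The characteristic polynomial is χ_A(x) = x^4, so the eigenvalues are known. The minimal polynomial is
  m_A(x) = Π_λ (x − λ)^{k_λ}
where k_λ is the size of the *largest* Jordan block for λ (equivalently, the smallest k with (A − λI)^k v = 0 for every generalised eigenvector v of λ).

  λ = 0: largest Jordan block has size 3, contributing (x − 0)^3

So m_A(x) = x^3 = x^3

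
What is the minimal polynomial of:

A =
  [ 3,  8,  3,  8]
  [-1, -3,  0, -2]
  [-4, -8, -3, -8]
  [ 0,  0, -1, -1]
x^3 + 3*x^2 + 3*x + 1

The characteristic polynomial is χ_A(x) = (x + 1)^4, so the eigenvalues are known. The minimal polynomial is
  m_A(x) = Π_λ (x − λ)^{k_λ}
where k_λ is the size of the *largest* Jordan block for λ (equivalently, the smallest k with (A − λI)^k v = 0 for every generalised eigenvector v of λ).

  λ = -1: largest Jordan block has size 3, contributing (x + 1)^3

So m_A(x) = (x + 1)^3 = x^3 + 3*x^2 + 3*x + 1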